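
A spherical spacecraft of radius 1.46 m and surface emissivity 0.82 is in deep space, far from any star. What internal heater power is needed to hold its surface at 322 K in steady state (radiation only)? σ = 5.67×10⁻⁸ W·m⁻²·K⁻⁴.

P = εσ·4πr²·T⁴.
4πr² = 26.79 m²; T⁴ = 1.075×10¹⁰ K⁴.
P = 0.82·5.67×10⁻⁸·26.79·1.075×10¹⁰.

P ≈ 13400 W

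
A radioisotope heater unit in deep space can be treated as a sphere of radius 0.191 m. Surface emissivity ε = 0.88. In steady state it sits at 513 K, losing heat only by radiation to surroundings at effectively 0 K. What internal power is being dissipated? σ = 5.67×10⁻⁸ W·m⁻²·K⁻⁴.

P ≈ 1580 W

Steady state: P = εσA T⁴.
A = 4πr² = 0.4584 m²; T⁴ = (513)⁴ = 6.926×10¹⁰ K⁴.
P = 0.88 × 5.67×10⁻⁸ × 0.4584 × 6.926×10¹⁰.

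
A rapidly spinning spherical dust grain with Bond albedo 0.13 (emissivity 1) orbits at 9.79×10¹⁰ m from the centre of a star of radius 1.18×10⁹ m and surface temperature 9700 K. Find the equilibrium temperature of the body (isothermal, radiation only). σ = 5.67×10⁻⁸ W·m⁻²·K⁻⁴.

T ≈ 727 K

The star's surface emits σT_*⁴; at distance d the flux is S = σT_*⁴(R_*/d)².
S = 5.67×10⁻⁸·(9700)⁴·(1.18×10⁹/9.79×10¹⁰)² = 72920 W/m².
For an isothermal sphere T⁴ = (1−a)S/(4σ) = 2.797×10¹¹ K⁴.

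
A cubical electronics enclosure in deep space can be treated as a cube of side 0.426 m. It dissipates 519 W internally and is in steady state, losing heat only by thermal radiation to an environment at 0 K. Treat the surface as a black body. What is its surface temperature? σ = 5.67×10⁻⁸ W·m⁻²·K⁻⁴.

T ≈ 303 K

Steady state: internal power = radiated power, P = εσA T⁴.
Radiating area A = 6L² = 1.089 m².
T⁴ = P/(εσA) = 519/(1.0·5.67×10⁻⁸·1.089) = 8.406×10⁹ K⁴.
T = (8.406×10⁹)^(1/4).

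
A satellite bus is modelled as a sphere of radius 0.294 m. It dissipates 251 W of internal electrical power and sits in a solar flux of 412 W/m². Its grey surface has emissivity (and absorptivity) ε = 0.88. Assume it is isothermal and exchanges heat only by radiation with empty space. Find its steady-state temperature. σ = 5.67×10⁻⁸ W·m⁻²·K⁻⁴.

T ≈ 283 K

At steady state, absorbed solar power + internal power = radiated power.
Absorbed: α·S·A_cross = 0.88·412·0.2715 = 98.45 W (cross-section πr²).
Total input = 98.45 + 251 = 349.5 W.
Radiated: εσ·A_surf·T⁴ with A_surf = 4πr² = 1.086 m².
T⁴ = 349.5/(0.88·5.67×10⁻⁸·1.086) = 6.448×10⁹ K⁴.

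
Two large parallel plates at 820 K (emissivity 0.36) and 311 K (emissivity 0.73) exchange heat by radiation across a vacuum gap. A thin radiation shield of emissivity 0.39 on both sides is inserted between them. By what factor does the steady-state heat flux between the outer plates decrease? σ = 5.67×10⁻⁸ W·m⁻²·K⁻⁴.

factor ≈ 2.31

Without shield: q₀ = σΔ(T⁴)/(1/ε₁+1/ε₂−1) with denominator 3.148.
With shield the two gaps are in series; the resistances add: (1/ε₁+1/ε_s−1)+(1/ε_s+1/ε₂−1) = 4.342+2.934 = 7.276.
Heat-flux ratio q₀/q = 7.276/3.148.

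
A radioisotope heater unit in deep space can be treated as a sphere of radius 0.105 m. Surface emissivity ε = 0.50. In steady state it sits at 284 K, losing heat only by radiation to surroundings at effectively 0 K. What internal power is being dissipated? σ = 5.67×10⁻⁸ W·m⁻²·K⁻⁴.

P ≈ 25.6 W

Steady state: P = εσA T⁴.
A = 4πr² = 0.1385 m²; T⁴ = (284)⁴ = 6.505×10⁹ K⁴.
P = 0.50 × 5.67×10⁻⁸ × 0.1385 × 6.505×10⁹.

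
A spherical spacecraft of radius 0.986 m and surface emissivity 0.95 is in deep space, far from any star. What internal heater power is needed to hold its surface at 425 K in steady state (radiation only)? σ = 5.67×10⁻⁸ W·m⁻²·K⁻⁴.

P = εσ·4πr²·T⁴.
4πr² = 12.22 m²; T⁴ = 3.263×10¹⁰ K⁴.
P = 0.95·5.67×10⁻⁸·12.22·3.263×10¹⁰.

P ≈ 21500 W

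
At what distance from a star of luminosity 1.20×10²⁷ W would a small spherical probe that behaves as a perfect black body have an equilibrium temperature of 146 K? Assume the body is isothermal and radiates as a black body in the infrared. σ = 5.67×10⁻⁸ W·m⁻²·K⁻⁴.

d ≈ 9.63×10¹¹ m

For an isothermal black-emitting sphere, (1−a)S·πr² = σ·4πr²·T⁴ ⇒ S = 4σT⁴/(1−a).
S = 4·5.67×10⁻⁸·(146)⁴/1.00 = 103.1 W/m².
Flux falls as S = L/(4πd²), so d = √(L/(4πS)) = √(1.20×10²⁷/(4π·103.1)).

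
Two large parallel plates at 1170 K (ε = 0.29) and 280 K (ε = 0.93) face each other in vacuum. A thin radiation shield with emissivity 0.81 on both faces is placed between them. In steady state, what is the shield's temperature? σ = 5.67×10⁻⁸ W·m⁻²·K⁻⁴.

T_s ≈ 839 K

In steady state the net flux on the hot side equals that on the cold side.
σ(T₁⁴−T_s⁴)/D₁ = σ(T_s⁴−T₂⁴)/D₂, with D₁ = 1/ε₁+1/ε_s−1 = 3.683, D₂ = 1/ε_s+1/ε₂−1 = 1.310.
Solve for T_s⁴: T_s⁴ = (D₂·T₁⁴ + D₁·T₂⁴)/(D₁+D₂) = 4.962×10¹¹ K⁴.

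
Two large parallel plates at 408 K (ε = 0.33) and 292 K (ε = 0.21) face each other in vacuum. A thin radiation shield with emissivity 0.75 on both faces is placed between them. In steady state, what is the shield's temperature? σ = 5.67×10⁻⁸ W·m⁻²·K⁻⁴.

T_s ≈ 374 K

In steady state the net flux on the hot side equals that on the cold side.
σ(T₁⁴−T_s⁴)/D₁ = σ(T_s⁴−T₂⁴)/D₂, with D₁ = 1/ε₁+1/ε_s−1 = 3.364, D₂ = 1/ε_s+1/ε₂−1 = 5.095.
Solve for T_s⁴: T_s⁴ = (D₂·T₁⁴ + D₁·T₂⁴)/(D₁+D₂) = 1.958×10¹⁰ K⁴.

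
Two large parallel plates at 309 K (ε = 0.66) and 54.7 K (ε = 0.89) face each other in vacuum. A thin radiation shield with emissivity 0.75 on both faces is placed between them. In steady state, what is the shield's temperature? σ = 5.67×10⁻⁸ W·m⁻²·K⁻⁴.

T_s ≈ 252 K

In steady state the net flux on the hot side equals that on the cold side.
σ(T₁⁴−T_s⁴)/D₁ = σ(T_s⁴−T₂⁴)/D₂, with D₁ = 1/ε₁+1/ε_s−1 = 1.848, D₂ = 1/ε_s+1/ε₂−1 = 1.457.
Solve for T_s⁴: T_s⁴ = (D₂·T₁⁴ + D₁·T₂⁴)/(D₁+D₂) = 4.023×10⁹ K⁴.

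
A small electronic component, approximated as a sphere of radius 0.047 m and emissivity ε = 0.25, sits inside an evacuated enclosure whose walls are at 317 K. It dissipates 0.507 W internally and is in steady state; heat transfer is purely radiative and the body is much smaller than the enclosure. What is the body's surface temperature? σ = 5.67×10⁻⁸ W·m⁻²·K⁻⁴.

For a small grey body in a large enclosure, net radiated power = εσA(T⁴ − T_w⁴).
Steady state: P = εσA(T⁴ − T_w⁴) with A = 4πr² = 0.02776 m².
T⁴ = P/(εσA) + T_w⁴ = 0.507/(0.25·5.67×10⁻⁸·0.02776) + (317)⁴
    = 1.288×10⁹ + 1.010×10¹⁰ = 1.139×10¹⁰ K⁴.

T ≈ 327 K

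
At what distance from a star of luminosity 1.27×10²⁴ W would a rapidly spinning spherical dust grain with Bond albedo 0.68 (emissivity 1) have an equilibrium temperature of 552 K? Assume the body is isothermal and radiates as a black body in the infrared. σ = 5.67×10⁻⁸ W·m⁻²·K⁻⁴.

For an isothermal black-emitting sphere, (1−a)S·πr² = σ·4πr²·T⁴ ⇒ S = 4σT⁴/(1−a).
S = 4·5.67×10⁻⁸·(552)⁴/0.320 = 65800 W/m².
Flux falls as S = L/(4πd²), so d = √(L/(4πS)) = √(1.27×10²⁴/(4π·65800)).

d ≈ 1.24×10⁹ m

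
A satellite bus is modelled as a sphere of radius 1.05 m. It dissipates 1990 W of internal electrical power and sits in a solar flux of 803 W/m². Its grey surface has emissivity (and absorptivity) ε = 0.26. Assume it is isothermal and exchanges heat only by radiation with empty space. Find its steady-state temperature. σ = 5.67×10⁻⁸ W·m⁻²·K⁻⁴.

At steady state, absorbed solar power + internal power = radiated power.
Absorbed: α·S·A_cross = 0.26·803·3.464 = 723.1 W (cross-section πr²).
Total input = 723.1 + 1990 = 2713 W.
Radiated: εσ·A_surf·T⁴ with A_surf = 4πr² = 13.85 m².
T⁴ = 2713/(0.26·5.67×10⁻⁸·13.85) = 1.328×10¹⁰ K⁴.

T ≈ 339 K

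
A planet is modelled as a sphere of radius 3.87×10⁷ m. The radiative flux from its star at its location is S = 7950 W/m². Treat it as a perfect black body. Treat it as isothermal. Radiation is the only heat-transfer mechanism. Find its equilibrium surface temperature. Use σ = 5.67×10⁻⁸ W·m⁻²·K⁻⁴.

At equilibrium, absorbed power = emitted power.
Absorbing cross-section = πr² = 4.705×10¹⁵ m²; emitting surface = 4πr² = 1.882×10¹⁶ m² (ratio 4).
S·A_cross = εσ·A_surf·T⁴  ⇒  T⁴ = S/(4σ).
T⁴ = 1.00·7950/(4·5.67×10⁻⁸) = 3.505×10¹⁰ K⁴.
T = (3.505×10¹⁰)^(1/4).

T ≈ 433 K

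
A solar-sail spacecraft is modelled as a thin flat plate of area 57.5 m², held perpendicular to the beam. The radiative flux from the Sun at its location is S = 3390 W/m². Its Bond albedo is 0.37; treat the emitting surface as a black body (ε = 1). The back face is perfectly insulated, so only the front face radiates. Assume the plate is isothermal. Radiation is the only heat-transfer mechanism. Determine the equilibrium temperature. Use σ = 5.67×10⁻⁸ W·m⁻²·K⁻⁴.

T ≈ 441 K

At equilibrium, absorbed power = emitted power.
Absorbing cross-section = A = 57.50 m²; emitting surface = A = 57.50 m² (ratio 1).
(1−a)S·A_cross = εσ·A_surf·T⁴  ⇒  T⁴ = (1−a)S/(1σ).
T⁴ = 0.630·3390/(1·5.67×10⁻⁸) = 3.767×10¹⁰ K⁴.
T = (3.767×10¹⁰)^(1/4).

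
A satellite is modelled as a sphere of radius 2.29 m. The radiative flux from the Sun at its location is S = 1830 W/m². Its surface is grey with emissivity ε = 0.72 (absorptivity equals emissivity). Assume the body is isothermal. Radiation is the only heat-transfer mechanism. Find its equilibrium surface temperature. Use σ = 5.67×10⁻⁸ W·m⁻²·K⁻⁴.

T ≈ 300 K

At equilibrium, absorbed power = emitted power.
Absorbing cross-section = πr² = 16.47 m²; emitting surface = 4πr² = 65.90 m² (ratio 4).
εS·A_cross = εσ·A_surf·T⁴  ⇒  T⁴ = S/(4σ)   (ε cancels).
T⁴ = 1830/(4·5.67×10⁻⁸) = 8.069×10⁹ K⁴.
T = (8.069×10⁹)^(1/4).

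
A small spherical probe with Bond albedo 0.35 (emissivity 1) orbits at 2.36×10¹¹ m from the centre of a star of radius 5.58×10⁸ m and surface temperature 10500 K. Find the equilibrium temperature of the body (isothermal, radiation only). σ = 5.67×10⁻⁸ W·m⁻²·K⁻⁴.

The star's surface emits σT_*⁴; at distance d the flux is S = σT_*⁴(R_*/d)².
S = 5.67×10⁻⁸·(10500)⁴·(5.58×10⁸/2.36×10¹¹)² = 3853 W/m².
For an isothermal sphere T⁴ = (1−a)S/(4σ) = 1.104×10¹⁰ K⁴.

T ≈ 324 K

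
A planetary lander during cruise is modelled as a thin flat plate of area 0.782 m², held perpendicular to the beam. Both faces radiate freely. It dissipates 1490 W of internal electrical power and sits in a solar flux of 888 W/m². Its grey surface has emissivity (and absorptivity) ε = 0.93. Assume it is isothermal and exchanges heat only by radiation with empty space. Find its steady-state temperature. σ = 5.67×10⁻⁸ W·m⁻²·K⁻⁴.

T ≈ 401 K

At steady state, absorbed solar power + internal power = radiated power.
Absorbed: α·S·A_cross = 0.93·888·0.7820 = 645.8 W (cross-section A).
Total input = 645.8 + 1490 = 2136 W.
Radiated: εσ·A_surf·T⁴ with A_surf = 2A = 1.564 m².
T⁴ = 2136/(0.93·5.67×10⁻⁸·1.564) = 2.590×10¹⁰ K⁴.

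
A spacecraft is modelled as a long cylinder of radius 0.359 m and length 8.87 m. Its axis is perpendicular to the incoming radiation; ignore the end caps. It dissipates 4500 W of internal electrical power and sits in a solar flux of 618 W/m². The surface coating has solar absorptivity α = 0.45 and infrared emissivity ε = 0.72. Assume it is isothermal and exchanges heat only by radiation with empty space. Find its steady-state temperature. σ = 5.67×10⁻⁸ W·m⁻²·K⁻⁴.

At steady state, absorbed solar power + internal power = radiated power.
Absorbed: α·S·A_cross = 0.45·618·6.369 = 1771 W (cross-section 2rL).
Total input = 1771 + 4500 = 6271 W.
Radiated: εσ·A_surf·T⁴ with A_surf = 2πrL = 20.01 m².
T⁴ = 6271/(0.72·5.67×10⁻⁸·20.01) = 7.678×10⁹ K⁴.

T ≈ 296 K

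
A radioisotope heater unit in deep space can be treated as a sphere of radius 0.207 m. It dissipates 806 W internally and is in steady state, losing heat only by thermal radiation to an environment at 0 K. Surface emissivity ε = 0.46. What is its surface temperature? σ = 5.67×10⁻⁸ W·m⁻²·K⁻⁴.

T ≈ 489 K

Steady state: internal power = radiated power, P = εσA T⁴.
Radiating area A = 4πr² = 0.5385 m².
T⁴ = P/(εσA) = 806/(0.46·5.67×10⁻⁸·0.5385) = 5.739×10¹⁰ K⁴.
T = (5.739×10¹⁰)^(1/4).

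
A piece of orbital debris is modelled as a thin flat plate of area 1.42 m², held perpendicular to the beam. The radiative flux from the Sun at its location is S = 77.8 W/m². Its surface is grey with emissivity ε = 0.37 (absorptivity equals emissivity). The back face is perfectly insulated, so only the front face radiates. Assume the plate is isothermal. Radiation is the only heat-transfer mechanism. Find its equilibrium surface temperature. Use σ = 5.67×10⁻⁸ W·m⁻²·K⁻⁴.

T ≈ 192 K

At equilibrium, absorbed power = emitted power.
Absorbing cross-section = A = 1.420 m²; emitting surface = A = 1.420 m² (ratio 1).
εS·A_cross = εσ·A_surf·T⁴  ⇒  T⁴ = S/(1σ)   (ε cancels).
T⁴ = 77.8/(1·5.67×10⁻⁸) = 1.372×10⁹ K⁴.
T = (1.372×10⁹)^(1/4).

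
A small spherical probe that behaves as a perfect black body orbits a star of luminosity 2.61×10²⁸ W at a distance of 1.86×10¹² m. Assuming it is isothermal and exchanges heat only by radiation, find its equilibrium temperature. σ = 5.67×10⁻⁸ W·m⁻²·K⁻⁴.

First find the stellar flux at distance d: S = L/(4πd²) = 2.61×10²⁸/(4π·(1.86×10¹²)²) = 600.4 W/m².
For an isothermal sphere, absorbed (1−a)S·πr² = emitted σ·4πr²·T⁴, so T⁴ = (1−a)S/(4σ).
T⁴ = 1.00·600.4/(4·5.67×10⁻⁸) = 2.647×10⁹ K⁴.

T ≈ 227 K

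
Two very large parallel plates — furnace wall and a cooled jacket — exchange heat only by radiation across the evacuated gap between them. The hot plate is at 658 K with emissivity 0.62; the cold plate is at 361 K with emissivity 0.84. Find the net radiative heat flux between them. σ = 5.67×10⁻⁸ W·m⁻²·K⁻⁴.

For two infinite grey parallel plates, q = σ(T₁⁴ − T₂⁴)/(1/ε₁ + 1/ε₂ − 1).
T₁⁴ − T₂⁴ = 1.875×10¹¹ − 1.698×10¹⁰ = 1.705×10¹¹ K⁴.
1/ε₁ + 1/ε₂ − 1 = 1.613 + 1.190 − 1 = 1.803.
q = 5.67×10⁻⁸ × 1.705×10¹¹ / 1.803.

q ≈ 5360 W/m²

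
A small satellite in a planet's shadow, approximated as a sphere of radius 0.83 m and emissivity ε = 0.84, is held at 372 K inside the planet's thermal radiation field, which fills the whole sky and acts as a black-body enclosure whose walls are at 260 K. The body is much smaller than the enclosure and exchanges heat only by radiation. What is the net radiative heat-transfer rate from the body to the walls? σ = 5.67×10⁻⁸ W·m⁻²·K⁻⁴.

For a small grey body in a large enclosure: P_net = εσA(T_body⁴ − T_wall⁴).
A = 4πr² = 8.657 m²; T_body⁴ − T_wall⁴ = 1.915×10¹⁰ − 4.570×10⁹ = 1.458×10¹⁰ K⁴.
|P_net| = 0.84·5.67×10⁻⁸·8.657·1.458×10¹⁰.

P_net ≈ 6010 W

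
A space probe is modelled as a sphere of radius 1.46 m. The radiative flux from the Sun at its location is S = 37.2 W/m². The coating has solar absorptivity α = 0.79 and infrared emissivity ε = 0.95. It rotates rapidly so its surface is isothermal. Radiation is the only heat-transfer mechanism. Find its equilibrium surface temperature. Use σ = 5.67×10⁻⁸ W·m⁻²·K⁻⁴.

At equilibrium, absorbed power = emitted power.
Absorbing cross-section = πr² = 6.697 m²; emitting surface = 4πr² = 26.79 m² (ratio 4).
αS·A_cross = εσ·A_surf·T⁴  ⇒  T⁴ = αS/(ε·4σ).
T⁴ = 0.790·37.2/(0.95·4·5.67×10⁻⁸) = 1.364×10⁸ K⁴.
T = (1.364×10⁸)^(1/4).

T ≈ 108 K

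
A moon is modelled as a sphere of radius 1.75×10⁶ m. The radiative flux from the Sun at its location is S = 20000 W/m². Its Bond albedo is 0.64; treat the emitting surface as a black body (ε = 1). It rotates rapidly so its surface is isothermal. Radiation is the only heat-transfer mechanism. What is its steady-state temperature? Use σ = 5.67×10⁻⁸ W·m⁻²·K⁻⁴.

T ≈ 422 K

At equilibrium, absorbed power = emitted power.
Absorbing cross-section = πr² = 9.621×10¹² m²; emitting surface = 4πr² = 3.848×10¹³ m² (ratio 4).
(1−a)S·A_cross = εσ·A_surf·T⁴  ⇒  T⁴ = (1−a)S/(4σ).
T⁴ = 0.360·20000/(4·5.67×10⁻⁸) = 3.175×10¹⁰ K⁴.
T = (3.175×10¹⁰)^(1/4).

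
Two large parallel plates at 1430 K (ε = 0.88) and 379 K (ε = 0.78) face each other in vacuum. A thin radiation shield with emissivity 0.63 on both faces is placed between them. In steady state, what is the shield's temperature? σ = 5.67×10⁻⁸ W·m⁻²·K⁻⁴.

T_s ≈ 1220 K

In steady state the net flux on the hot side equals that on the cold side.
σ(T₁⁴−T_s⁴)/D₁ = σ(T_s⁴−T₂⁴)/D₂, with D₁ = 1/ε₁+1/ε_s−1 = 1.724, D₂ = 1/ε_s+1/ε₂−1 = 1.869.
Solve for T_s⁴: T_s⁴ = (D₂·T₁⁴ + D₁·T₂⁴)/(D₁+D₂) = 2.185×10¹² K⁴.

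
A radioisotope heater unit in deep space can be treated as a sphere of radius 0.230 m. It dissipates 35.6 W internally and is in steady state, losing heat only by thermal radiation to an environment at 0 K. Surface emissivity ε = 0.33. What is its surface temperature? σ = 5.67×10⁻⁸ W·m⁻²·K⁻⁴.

T ≈ 231 K

Steady state: internal power = radiated power, P = εσA T⁴.
Radiating area A = 4πr² = 0.6648 m².
T⁴ = P/(εσA) = 35.6/(0.33·5.67×10⁻⁸·0.6648) = 2.862×10⁹ K⁴.
T = (2.862×10⁹)^(1/4).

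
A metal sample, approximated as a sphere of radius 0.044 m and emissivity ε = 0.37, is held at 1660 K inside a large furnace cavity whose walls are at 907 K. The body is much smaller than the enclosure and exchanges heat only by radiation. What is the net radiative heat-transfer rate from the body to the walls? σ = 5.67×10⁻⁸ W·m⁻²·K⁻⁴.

For a small grey body in a large enclosure: P_net = εσA(T_body⁴ − T_wall⁴).
A = 4πr² = 0.02433 m²; T_body⁴ − T_wall⁴ = 7.593×10¹² − 6.768×10¹¹ = 6.917×10¹² K⁴.
|P_net| = 0.37·5.67×10⁻⁸·0.02433·6.917×10¹².

P_net ≈ 3530 W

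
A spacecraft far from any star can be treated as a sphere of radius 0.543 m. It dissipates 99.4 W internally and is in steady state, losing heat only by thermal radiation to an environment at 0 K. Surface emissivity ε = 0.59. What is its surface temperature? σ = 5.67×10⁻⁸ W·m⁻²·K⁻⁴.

T ≈ 168 K

Steady state: internal power = radiated power, P = εσA T⁴.
Radiating area A = 4πr² = 3.705 m².
T⁴ = P/(εσA) = 99.4/(0.59·5.67×10⁻⁸·3.705) = 8.019×10⁸ K⁴.
T = (8.019×10⁸)^(1/4).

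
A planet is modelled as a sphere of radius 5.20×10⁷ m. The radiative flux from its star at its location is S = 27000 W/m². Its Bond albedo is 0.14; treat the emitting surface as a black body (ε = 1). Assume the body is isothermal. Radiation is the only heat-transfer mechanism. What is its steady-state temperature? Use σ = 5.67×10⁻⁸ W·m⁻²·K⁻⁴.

At equilibrium, absorbed power = emitted power.
Absorbing cross-section = πr² = 8.495×10¹⁵ m²; emitting surface = 4πr² = 3.398×10¹⁶ m² (ratio 4).
(1−a)S·A_cross = εσ·A_surf·T⁴  ⇒  T⁴ = (1−a)S/(4σ).
T⁴ = 0.860·27000/(4·5.67×10⁻⁸) = 1.024×10¹¹ K⁴.
T = (1.024×10¹¹)^(1/4).

T ≈ 566 K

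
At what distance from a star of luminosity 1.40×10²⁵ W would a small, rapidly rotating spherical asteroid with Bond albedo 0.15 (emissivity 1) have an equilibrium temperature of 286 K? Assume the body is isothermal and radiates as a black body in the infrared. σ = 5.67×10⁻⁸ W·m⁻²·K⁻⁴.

d ≈ 2.50×10¹⁰ m

For an isothermal black-emitting sphere, (1−a)S·πr² = σ·4πr²·T⁴ ⇒ S = 4σT⁴/(1−a).
S = 4·5.67×10⁻⁸·(286)⁴/0.850 = 1785 W/m².
Flux falls as S = L/(4πd²), so d = √(L/(4πS)) = √(1.40×10²⁵/(4π·1785)).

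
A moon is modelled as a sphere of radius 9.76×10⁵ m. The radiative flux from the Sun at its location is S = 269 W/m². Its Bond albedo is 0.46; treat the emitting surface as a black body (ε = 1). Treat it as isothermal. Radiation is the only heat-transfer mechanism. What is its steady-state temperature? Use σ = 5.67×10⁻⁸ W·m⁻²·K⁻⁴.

At equilibrium, absorbed power = emitted power.
Absorbing cross-section = πr² = 2.993×10¹² m²; emitting surface = 4πr² = 1.197×10¹³ m² (ratio 4).
(1−a)S·A_cross = εσ·A_surf·T⁴  ⇒  T⁴ = (1−a)S/(4σ).
T⁴ = 0.540·269/(4·5.67×10⁻⁸) = 6.405×10⁸ K⁴.
T = (6.405×10⁸)^(1/4).

T ≈ 159 K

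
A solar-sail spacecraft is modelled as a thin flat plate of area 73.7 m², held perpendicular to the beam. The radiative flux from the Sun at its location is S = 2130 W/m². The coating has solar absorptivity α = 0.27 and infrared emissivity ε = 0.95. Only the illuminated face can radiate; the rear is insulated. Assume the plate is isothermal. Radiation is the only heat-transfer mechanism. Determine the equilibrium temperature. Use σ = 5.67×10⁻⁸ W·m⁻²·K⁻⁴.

T ≈ 321 K

At equilibrium, absorbed power = emitted power.
Absorbing cross-section = A = 73.70 m²; emitting surface = A = 73.70 m² (ratio 1).
αS·A_cross = εσ·A_surf·T⁴  ⇒  T⁴ = αS/(ε·1σ).
T⁴ = 0.270·2130/(0.95·1·5.67×10⁻⁸) = 1.068×10¹⁰ K⁴.
T = (1.068×10¹⁰)^(1/4).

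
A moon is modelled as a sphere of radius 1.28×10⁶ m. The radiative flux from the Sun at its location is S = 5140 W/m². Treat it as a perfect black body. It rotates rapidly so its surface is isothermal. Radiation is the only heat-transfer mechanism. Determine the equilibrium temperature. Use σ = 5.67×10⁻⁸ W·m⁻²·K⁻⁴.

T ≈ 388 K

At equilibrium, absorbed power = emitted power.
Absorbing cross-section = πr² = 5.147×10¹² m²; emitting surface = 4πr² = 2.059×10¹³ m² (ratio 4).
S·A_cross = εσ·A_surf·T⁴  ⇒  T⁴ = S/(4σ).
T⁴ = 1.00·5140/(4·5.67×10⁻⁸) = 2.266×10¹⁰ K⁴.
T = (2.266×10¹⁰)^(1/4).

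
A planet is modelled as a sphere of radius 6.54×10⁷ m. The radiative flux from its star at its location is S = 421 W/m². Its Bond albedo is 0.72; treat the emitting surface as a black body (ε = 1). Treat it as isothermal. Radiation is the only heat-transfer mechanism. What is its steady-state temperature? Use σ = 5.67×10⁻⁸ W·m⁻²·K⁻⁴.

T ≈ 151 K

At equilibrium, absorbed power = emitted power.
Absorbing cross-section = πr² = 1.344×10¹⁶ m²; emitting surface = 4πr² = 5.375×10¹⁶ m² (ratio 4).
(1−a)S·A_cross = εσ·A_surf·T⁴  ⇒  T⁴ = (1−a)S/(4σ).
T⁴ = 0.280·421/(4·5.67×10⁻⁸) = 5.198×10⁸ K⁴.
T = (5.198×10⁸)^(1/4).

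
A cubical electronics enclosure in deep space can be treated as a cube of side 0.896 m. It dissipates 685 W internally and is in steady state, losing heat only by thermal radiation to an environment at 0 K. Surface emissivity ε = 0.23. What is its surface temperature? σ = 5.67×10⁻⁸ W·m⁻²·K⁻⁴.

Steady state: internal power = radiated power, P = εσA T⁴.
Radiating area A = 6L² = 4.817 m².
T⁴ = P/(εσA) = 685/(0.23·5.67×10⁻⁸·4.817) = 1.090×10¹⁰ K⁴.
T = (1.090×10¹⁰)^(1/4).

T ≈ 323 K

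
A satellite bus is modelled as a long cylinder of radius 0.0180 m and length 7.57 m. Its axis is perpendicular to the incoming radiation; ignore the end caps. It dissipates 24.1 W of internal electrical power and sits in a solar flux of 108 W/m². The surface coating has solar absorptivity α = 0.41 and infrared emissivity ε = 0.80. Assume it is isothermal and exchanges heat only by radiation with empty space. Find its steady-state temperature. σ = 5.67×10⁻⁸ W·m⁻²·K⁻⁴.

T ≈ 175 K

At steady state, absorbed solar power + internal power = radiated power.
Absorbed: α·S·A_cross = 0.41·108·0.2725 = 12.07 W (cross-section 2rL).
Total input = 12.07 + 24.1 = 36.17 W.
Radiated: εσ·A_surf·T⁴ with A_surf = 2πrL = 0.8561 m².
T⁴ = 36.17/(0.80·5.67×10⁻⁸·0.8561) = 9.313×10⁸ K⁴.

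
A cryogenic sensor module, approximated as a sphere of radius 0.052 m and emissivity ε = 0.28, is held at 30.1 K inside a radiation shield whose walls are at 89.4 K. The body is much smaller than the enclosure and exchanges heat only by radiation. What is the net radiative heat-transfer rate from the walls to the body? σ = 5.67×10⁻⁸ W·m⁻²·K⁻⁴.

P_net ≈ 0.0340 W

For a small grey body in a large enclosure: P_net = εσA(T_body⁴ − T_wall⁴).
A = 4πr² = 0.03398 m²; T_body⁴ − T_wall⁴ = 8.209×10⁵ − 6.388×10⁷ = -6.306×10⁷ K⁴.
|P_net| = 0.28·5.67×10⁻⁸·0.03398·6.306×10⁷.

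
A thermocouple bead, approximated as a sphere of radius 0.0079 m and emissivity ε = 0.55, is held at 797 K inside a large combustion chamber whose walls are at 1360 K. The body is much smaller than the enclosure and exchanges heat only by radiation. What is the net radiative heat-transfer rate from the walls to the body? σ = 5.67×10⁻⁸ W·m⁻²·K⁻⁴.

For a small grey body in a large enclosure: P_net = εσA(T_body⁴ − T_wall⁴).
A = 4πr² = 7.843×10⁻⁴ m²; T_body⁴ − T_wall⁴ = 4.035×10¹¹ − 3.421×10¹² = -3.018×10¹² K⁴.
|P_net| = 0.55·5.67×10⁻⁸·7.843×10⁻⁴·3.018×10¹².

P_net ≈ 73.8 W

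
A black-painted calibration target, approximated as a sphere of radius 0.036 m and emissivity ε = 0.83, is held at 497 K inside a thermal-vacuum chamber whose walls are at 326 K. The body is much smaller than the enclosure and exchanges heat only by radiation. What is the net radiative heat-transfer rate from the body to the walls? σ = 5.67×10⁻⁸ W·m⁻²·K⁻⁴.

P_net ≈ 38.1 W

For a small grey body in a large enclosure: P_net = εσA(T_body⁴ − T_wall⁴).
A = 4πr² = 0.01629 m²; T_body⁴ − T_wall⁴ = 6.101×10¹⁰ − 1.129×10¹⁰ = 4.972×10¹⁰ K⁴.
|P_net| = 0.83·5.67×10⁻⁸·0.01629·4.972×10¹⁰.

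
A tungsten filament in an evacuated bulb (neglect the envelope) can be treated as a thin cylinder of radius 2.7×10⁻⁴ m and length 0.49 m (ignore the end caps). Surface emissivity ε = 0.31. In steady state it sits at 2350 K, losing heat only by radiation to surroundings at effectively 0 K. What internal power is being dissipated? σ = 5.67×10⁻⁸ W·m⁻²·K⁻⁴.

P ≈ 446 W

Steady state: P = εσA T⁴.
A = 2πrL = 8.313×10⁻⁴ m²; T⁴ = (2350)⁴ = 3.050×10¹³ K⁴.
P = 0.31 × 5.67×10⁻⁸ × 8.313×10⁻⁴ × 3.050×10¹³.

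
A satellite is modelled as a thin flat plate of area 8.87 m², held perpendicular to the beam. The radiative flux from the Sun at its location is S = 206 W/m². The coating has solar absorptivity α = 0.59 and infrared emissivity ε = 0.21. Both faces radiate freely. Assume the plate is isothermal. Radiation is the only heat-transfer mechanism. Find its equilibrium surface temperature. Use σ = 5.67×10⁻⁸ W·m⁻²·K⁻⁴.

At equilibrium, absorbed power = emitted power.
Absorbing cross-section = A = 8.870 m²; emitting surface = 2A = 17.74 m² (ratio 2).
αS·A_cross = εσ·A_surf·T⁴  ⇒  T⁴ = αS/(ε·2σ).
T⁴ = 0.590·206/(0.21·2·5.67×10⁻⁸) = 5.104×10⁹ K⁴.
T = (5.104×10⁹)^(1/4).

T ≈ 267 K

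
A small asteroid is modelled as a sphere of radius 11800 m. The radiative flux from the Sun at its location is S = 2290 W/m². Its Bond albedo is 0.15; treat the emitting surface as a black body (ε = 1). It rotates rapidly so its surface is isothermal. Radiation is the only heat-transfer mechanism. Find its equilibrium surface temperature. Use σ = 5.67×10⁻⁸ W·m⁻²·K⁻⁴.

T ≈ 304 K

At equilibrium, absorbed power = emitted power.
Absorbing cross-section = πr² = 4.374×10⁸ m²; emitting surface = 4πr² = 1.750×10⁹ m² (ratio 4).
(1−a)S·A_cross = εσ·A_surf·T⁴  ⇒  T⁴ = (1−a)S/(4σ).
T⁴ = 0.850·2290/(4·5.67×10⁻⁸) = 8.582×10⁹ K⁴.
T = (8.582×10⁹)^(1/4).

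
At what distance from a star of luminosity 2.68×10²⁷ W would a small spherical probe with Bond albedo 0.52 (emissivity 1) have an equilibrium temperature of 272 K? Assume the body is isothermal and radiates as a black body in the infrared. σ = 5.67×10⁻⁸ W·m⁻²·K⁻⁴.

For an isothermal black-emitting sphere, (1−a)S·πr² = σ·4πr²·T⁴ ⇒ S = 4σT⁴/(1−a).
S = 4·5.67×10⁻⁸·(272)⁴/0.480 = 2586 W/m².
Flux falls as S = L/(4πd²), so d = √(L/(4πS)) = √(2.68×10²⁷/(4π·2586)).

d ≈ 2.87×10¹¹ m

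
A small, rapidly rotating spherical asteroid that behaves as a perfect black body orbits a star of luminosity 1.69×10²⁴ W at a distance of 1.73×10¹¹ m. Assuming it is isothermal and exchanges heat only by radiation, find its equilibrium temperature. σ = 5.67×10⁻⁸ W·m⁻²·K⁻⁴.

T ≈ 66.7 K

First find the stellar flux at distance d: S = L/(4πd²) = 1.69×10²⁴/(4π·(1.73×10¹¹)²) = 4.493 W/m².
For an isothermal sphere, absorbed (1−a)S·πr² = emitted σ·4πr²·T⁴, so T⁴ = (1−a)S/(4σ).
T⁴ = 1.00·4.493/(4·5.67×10⁻⁸) = 1.981×10⁷ K⁴.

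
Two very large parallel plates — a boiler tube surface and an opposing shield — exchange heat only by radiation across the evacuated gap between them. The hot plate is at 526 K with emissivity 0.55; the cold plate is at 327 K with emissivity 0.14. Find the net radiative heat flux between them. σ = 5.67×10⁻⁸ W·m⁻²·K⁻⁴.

q ≈ 464 W/m²

For two infinite grey parallel plates, q = σ(T₁⁴ − T₂⁴)/(1/ε₁ + 1/ε₂ − 1).
T₁⁴ − T₂⁴ = 7.655×10¹⁰ − 1.143×10¹⁰ = 6.512×10¹⁰ K⁴.
1/ε₁ + 1/ε₂ − 1 = 1.818 + 7.143 − 1 = 7.961.
q = 5.67×10⁻⁸ × 6.512×10¹⁰ / 7.961.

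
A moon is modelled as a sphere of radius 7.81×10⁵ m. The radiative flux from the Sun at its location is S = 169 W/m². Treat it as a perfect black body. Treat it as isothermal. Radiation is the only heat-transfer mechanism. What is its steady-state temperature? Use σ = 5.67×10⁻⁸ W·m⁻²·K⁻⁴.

T ≈ 165 K

At equilibrium, absorbed power = emitted power.
Absorbing cross-section = πr² = 1.916×10¹² m²; emitting surface = 4πr² = 7.665×10¹² m² (ratio 4).
S·A_cross = εσ·A_surf·T⁴  ⇒  T⁴ = S/(4σ).
T⁴ = 1.00·169/(4·5.67×10⁻⁸) = 7.451×10⁸ K⁴.
T = (7.451×10⁸)^(1/4).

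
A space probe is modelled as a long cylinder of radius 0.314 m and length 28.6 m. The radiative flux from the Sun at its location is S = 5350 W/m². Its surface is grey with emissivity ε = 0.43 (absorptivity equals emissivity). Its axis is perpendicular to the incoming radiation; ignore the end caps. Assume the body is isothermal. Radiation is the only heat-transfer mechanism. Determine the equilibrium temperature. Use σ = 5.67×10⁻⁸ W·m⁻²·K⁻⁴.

T ≈ 416 K

At equilibrium, absorbed power = emitted power.
Absorbing cross-section = 2rL = 17.96 m²; emitting surface = 2πrL = 56.43 m² (ratio π).
εS·A_cross = εσ·A_surf·T⁴  ⇒  T⁴ = S/(πσ)   (ε cancels).
T⁴ = 5350/(π·5.67×10⁻⁸) = 3.003×10¹⁰ K⁴.
T = (3.003×10¹⁰)^(1/4).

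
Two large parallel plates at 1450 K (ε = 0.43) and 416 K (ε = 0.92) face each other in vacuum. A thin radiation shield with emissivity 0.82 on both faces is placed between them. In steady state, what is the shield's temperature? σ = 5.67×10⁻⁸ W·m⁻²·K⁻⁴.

T_s ≈ 1110 K

In steady state the net flux on the hot side equals that on the cold side.
σ(T₁⁴−T_s⁴)/D₁ = σ(T_s⁴−T₂⁴)/D₂, with D₁ = 1/ε₁+1/ε_s−1 = 2.545, D₂ = 1/ε_s+1/ε₂−1 = 1.306.
Solve for T_s⁴: T_s⁴ = (D₂·T₁⁴ + D₁·T₂⁴)/(D₁+D₂) = 1.519×10¹² K⁴.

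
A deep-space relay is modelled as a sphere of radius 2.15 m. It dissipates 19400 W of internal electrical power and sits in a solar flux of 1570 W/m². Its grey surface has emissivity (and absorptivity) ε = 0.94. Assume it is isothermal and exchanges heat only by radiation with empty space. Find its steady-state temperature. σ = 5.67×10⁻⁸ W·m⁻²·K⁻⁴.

At steady state, absorbed solar power + internal power = radiated power.
Absorbed: α·S·A_cross = 0.94·1570·14.52 = 21430 W (cross-section πr²).
Total input = 21430 + 19400 = 40830 W.
Radiated: εσ·A_surf·T⁴ with A_surf = 4πr² = 58.09 m².
T⁴ = 40830/(0.94·5.67×10⁻⁸·58.09) = 1.319×10¹⁰ K⁴.

T ≈ 339 K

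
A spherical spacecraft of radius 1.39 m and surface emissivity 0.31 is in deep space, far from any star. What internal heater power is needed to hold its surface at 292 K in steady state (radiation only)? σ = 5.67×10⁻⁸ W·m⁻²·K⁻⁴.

P = εσ·4πr²·T⁴.
4πr² = 24.28 m²; T⁴ = 7.270×10⁹ K⁴.
P = 0.31·5.67×10⁻⁸·24.28·7.270×10⁹.

P ≈ 3100 W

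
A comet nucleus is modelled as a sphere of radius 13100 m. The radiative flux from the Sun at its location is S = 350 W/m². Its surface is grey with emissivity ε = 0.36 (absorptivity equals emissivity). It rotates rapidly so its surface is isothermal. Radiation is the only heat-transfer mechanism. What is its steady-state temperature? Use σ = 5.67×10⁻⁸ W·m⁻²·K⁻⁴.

At equilibrium, absorbed power = emitted power.
Absorbing cross-section = πr² = 5.391×10⁸ m²; emitting surface = 4πr² = 2.157×10⁹ m² (ratio 4).
εS·A_cross = εσ·A_surf·T⁴  ⇒  T⁴ = S/(4σ)   (ε cancels).
T⁴ = 350/(4·5.67×10⁻⁸) = 1.543×10⁹ K⁴.
T = (1.543×10⁹)^(1/4).

T ≈ 198 K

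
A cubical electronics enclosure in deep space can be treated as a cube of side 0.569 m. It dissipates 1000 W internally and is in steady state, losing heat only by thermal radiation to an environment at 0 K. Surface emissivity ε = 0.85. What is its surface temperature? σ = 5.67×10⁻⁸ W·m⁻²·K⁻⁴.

T ≈ 321 K

Steady state: internal power = radiated power, P = εσA T⁴.
Radiating area A = 6L² = 1.943 m².
T⁴ = P/(εσA) = 1000/(0.85·5.67×10⁻⁸·1.943) = 1.068×10¹⁰ K⁴.
T = (1.068×10¹⁰)^(1/4).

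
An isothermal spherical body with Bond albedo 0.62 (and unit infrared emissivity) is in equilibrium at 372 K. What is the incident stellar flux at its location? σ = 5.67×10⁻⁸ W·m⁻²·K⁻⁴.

(1−a)S·πr² = σ·4πr²·T⁴ ⇒ S = 4σT⁴/(1−a).
S = 4·5.67×10⁻⁸·1.915×10¹⁰/0.380.

S ≈ 11400 W/m²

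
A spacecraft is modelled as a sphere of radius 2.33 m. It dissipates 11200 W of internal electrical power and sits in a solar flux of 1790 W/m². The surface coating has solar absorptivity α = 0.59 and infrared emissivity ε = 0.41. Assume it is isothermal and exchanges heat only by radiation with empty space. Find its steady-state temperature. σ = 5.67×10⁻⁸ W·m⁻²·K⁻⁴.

T ≈ 368 K

At steady state, absorbed solar power + internal power = radiated power.
Absorbed: α·S·A_cross = 0.59·1790·17.06 = 18010 W (cross-section πr²).
Total input = 18010 + 11200 = 29210 W.
Radiated: εσ·A_surf·T⁴ with A_surf = 4πr² = 68.22 m².
T⁴ = 29210/(0.41·5.67×10⁻⁸·68.22) = 1.842×10¹⁰ K⁴.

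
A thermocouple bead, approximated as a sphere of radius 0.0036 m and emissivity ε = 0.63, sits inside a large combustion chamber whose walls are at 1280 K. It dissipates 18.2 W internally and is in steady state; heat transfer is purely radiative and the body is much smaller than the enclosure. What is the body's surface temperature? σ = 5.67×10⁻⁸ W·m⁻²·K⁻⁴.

For a small grey body in a large enclosure, net radiated power = εσA(T⁴ − T_w⁴).
Steady state: P = εσA(T⁴ − T_w⁴) with A = 4πr² = 1.629×10⁻⁴ m².
T⁴ = P/(εσA) + T_w⁴ = 18.2/(0.63·5.67×10⁻⁸·1.629×10⁻⁴) + (1280)⁴
    = 3.128×10¹² + 2.684×10¹² = 5.813×10¹² K⁴.

T ≈ 1550 K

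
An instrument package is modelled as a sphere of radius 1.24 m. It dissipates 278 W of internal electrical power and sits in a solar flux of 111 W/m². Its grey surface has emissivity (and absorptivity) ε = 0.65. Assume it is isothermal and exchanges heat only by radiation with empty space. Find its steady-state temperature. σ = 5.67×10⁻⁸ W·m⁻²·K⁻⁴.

T ≈ 172 K

At steady state, absorbed solar power + internal power = radiated power.
Absorbed: α·S·A_cross = 0.65·111·4.831 = 348.5 W (cross-section πr²).
Total input = 348.5 + 278 = 626.5 W.
Radiated: εσ·A_surf·T⁴ with A_surf = 4πr² = 19.32 m².
T⁴ = 626.5/(0.65·5.67×10⁻⁸·19.32) = 8.798×10⁸ K⁴.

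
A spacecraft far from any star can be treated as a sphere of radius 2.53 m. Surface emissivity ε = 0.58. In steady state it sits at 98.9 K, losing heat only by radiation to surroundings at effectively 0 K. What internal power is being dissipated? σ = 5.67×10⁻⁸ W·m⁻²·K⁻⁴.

Steady state: P = εσA T⁴.
A = 4πr² = 80.44 m²; T⁴ = (98.9)⁴ = 9.567×10⁷ K⁴.
P = 0.58 × 5.67×10⁻⁸ × 80.44 × 9.567×10⁷.

P ≈ 253 W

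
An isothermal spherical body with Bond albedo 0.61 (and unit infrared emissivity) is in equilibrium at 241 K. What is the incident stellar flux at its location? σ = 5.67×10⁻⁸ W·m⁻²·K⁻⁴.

(1−a)S·πr² = σ·4πr²·T⁴ ⇒ S = 4σT⁴/(1−a).
S = 4·5.67×10⁻⁸·3.373×10⁹/0.390.

S ≈ 1960 W/m²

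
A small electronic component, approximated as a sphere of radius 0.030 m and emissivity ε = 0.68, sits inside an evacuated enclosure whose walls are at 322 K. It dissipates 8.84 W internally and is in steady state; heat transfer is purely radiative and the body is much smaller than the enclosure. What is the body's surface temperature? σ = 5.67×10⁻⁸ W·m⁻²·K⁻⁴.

For a small grey body in a large enclosure, net radiated power = εσA(T⁴ − T_w⁴).
Steady state: P = εσA(T⁴ − T_w⁴) with A = 4πr² = 0.01131 m².
T⁴ = P/(εσA) + T_w⁴ = 8.84/(0.68·5.67×10⁻⁸·0.01131) + (322)⁴
    = 2.027×10¹⁰ + 1.075×10¹⁰ = 3.102×10¹⁰ K⁴.

T ≈ 420 K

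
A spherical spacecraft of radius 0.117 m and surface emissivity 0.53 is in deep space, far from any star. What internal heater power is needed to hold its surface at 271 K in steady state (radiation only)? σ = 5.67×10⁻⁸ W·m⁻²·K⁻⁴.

P = εσ·4πr²·T⁴.
4πr² = 0.1720 m²; T⁴ = 5.394×10⁹ K⁴.
P = 0.53·5.67×10⁻⁸·0.1720·5.394×10⁹.

P ≈ 27.9 W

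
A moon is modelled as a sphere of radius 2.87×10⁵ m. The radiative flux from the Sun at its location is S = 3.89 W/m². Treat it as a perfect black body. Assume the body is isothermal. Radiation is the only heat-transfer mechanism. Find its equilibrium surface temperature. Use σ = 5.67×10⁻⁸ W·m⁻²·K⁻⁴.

At equilibrium, absorbed power = emitted power.
Absorbing cross-section = πr² = 2.588×10¹¹ m²; emitting surface = 4πr² = 1.035×10¹² m² (ratio 4).
S·A_cross = εσ·A_surf·T⁴  ⇒  T⁴ = S/(4σ).
T⁴ = 1.00·3.89/(4·5.67×10⁻⁸) = 1.715×10⁷ K⁴.
T = (1.715×10⁷)^(1/4).

T ≈ 64.4 K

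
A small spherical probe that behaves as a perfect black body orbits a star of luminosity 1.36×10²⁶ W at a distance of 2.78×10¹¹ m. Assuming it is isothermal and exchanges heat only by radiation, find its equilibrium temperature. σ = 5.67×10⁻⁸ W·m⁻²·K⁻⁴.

T ≈ 158 K

First find the stellar flux at distance d: S = L/(4πd²) = 1.36×10²⁶/(4π·(2.78×10¹¹)²) = 140.0 W/m².
For an isothermal sphere, absorbed (1−a)S·πr² = emitted σ·4πr²·T⁴, so T⁴ = (1−a)S/(4σ).
T⁴ = 1.00·140.0/(4·5.67×10⁻⁸) = 6.174×10⁸ K⁴.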